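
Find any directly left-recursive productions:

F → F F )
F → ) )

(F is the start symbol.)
Yes, F is left-recursive

Direct left recursion occurs when N → N α for some non-terminal N (the right-hand side begins with the left-hand side itself).

F → F F ): LEFT RECURSIVE (starts with F)
F → ) ): starts with ')'

The grammar has direct left recursion on: F.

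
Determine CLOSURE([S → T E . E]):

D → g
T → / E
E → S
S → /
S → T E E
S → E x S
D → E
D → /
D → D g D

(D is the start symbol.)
Start with: [S → T E . E]
  [S → T E . E] has the dot before E: add [E → . S]
  [E → . S] has the dot before S: add [S → . /], [S → . T E E], [S → . E x S]
  [S → . T E E] has the dot before T: add [T → . / E]
No further items can be added.

CLOSURE = { [E → . S], [S → . /], [S → . E x S], [S → . T E E], [S → T E . E], [T → . / E] }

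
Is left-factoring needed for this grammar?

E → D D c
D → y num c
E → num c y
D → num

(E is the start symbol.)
No, left-factoring is not needed

Left-factoring is needed when two productions for the same non-terminal
share a common prefix on the right-hand side.

Productions for E:
  E → D D c
  E → num c y
Productions for D:
  D → y num c
  D → num

No common prefixes found.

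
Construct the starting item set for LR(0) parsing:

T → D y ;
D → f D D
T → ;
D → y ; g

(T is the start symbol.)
First, augment the grammar with T' → T
I₀ = CLOSURE({ [T' → . T] }):
  [T' → . T] has the dot before T: add [T → . D y ;], [T → . ;]
  [T → . D y ;] has the dot before D: add [D → . f D D], [D → . y ; g]
No further items can be added.

I₀ = { [D → . f D D], [D → . y ; g], [T → . ;], [T → . D y ;], [T' → . T] }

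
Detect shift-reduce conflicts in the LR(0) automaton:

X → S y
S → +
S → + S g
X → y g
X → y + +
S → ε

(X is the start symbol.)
Augment with X' → X and build the canonical LR(0) collection (I0 = CLOSURE({[X' → . X]}), then GOTO on every symbol after a dot until no new states appear). It has 11 states:
  I0: { [S → . + S g], [S → . +], [S → .], [X → . S y], [X → . y + +], [X → . y g], [X' → . X] }  — shift, reduce
  I1: { [S → + . S g], [S → + .], [S → . + S g], [S → . +], [S → .] }  — shift, 2 reduces
  I2: { [X → S . y] }  — shift
  I3: { [X' → X .] }  — accept
  I4: { [X → y . + +], [X → y . g] }  — shift
  I5: { [X → y + . +] }  — shift
  I6: { [X → y g .] }  — reduce
  I7: { [X → y + + .] }  — reduce
  I8: { [X → S y .] }  — reduce
  I9: { [S → + S . g] }  — shift
  I10: { [S → + S g .] }  — reduce

I0 contains reduce item [S → .] and shift items [S → . +], [S → . + S g], [X → . y + +], [X → . y g] — shift-reduce conflict.
I1 contains reduce items [S → .], [S → + .] and shift items [S → . +], [S → . + S g] — shift-reduce conflict.

Answer: Yes — I0: [S → .] vs [S → . +]; I1: [S → .] vs [S → . +]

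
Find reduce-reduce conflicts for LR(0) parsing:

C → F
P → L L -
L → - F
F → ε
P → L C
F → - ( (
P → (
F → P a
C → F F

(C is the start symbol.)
Yes — I4: [C → F .] vs [F → .]; I10: [F → .] vs [P → L L - .]

A reduce-reduce conflict occurs when an LR(0) state has two complete items [A → α .] and [B → β .] — both call for a reduction, and with no lookahead the parser cannot choose between them.

Augment with C' → C and build the canonical LR(0) collection (I0 = CLOSURE({[C' → . C]}), then GOTO on every symbol after a dot until no new states appear). It has 15 states:
  I0: { [C → . F F], [C → . F], [C' → . C], [F → . - ( (], [F → . P a], [F → .], [L → . - F], [P → . (], [P → . L C], [P → . L L -] }  — shift, reduce
  I1: { [P → ( .] }  — reduce
  I2: { [F → - . ( (], [F → . - ( (], [F → . P a], [F → .], [L → - . F], [L → . - F], [P → . (], [P → . L C], [P → . L L -] }  — shift, reduce
  I3: { [C' → C .] }  — accept
  I4: { [C → F . F], [C → F .], [F → . - ( (], [F → . P a], [F → .], [L → . - F], [P → . (], [P → . L C], [P → . L L -] }  — shift, 2 reduces
  I5: { [C → . F F], [C → . F], [F → . - ( (], [F → . P a], [F → .], [L → . - F], [P → . (], [P → . L C], [P → . L L -], [P → L . C], [P → L . L -] }  — shift, reduce
  I6: { [F → P . a] }  — shift
  I7: { [F → P a .] }  — reduce
  I8: { [P → L C .] }  — reduce
  I9: { [C → . F F], [C → . F], [F → . - ( (], [F → . P a], [F → .], [L → . - F], [P → . (], [P → . L C], [P → . L L -], [P → L . C], [P → L . L -], [P → L L . -] }  — shift, reduce
  I10: { [F → - . ( (], [F → . - ( (], [F → . P a], [F → .], [L → - . F], [L → . - F], [P → . (], [P → . L C], [P → . L L -], [P → L L - .] }  — shift, 2 reduces
  I11: { [F → - ( . (], [P → ( .] }  — shift, reduce
  I12: { [L → - F .] }  — reduce
  I13: { [F → - ( ( .] }  — reduce
  I14: { [C → F F .] }  — reduce

I4 contains complete items [C → F .], [F → .] — reduce-reduce conflict.
I10 contains complete items [F → .], [P → L L - .] — reduce-reduce conflict.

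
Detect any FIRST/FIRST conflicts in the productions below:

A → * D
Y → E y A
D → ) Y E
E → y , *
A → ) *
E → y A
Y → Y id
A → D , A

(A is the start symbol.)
A FIRST/FIRST conflict occurs when two productions N → α and N → β for the same non-terminal have FIRST(α) ∩ FIRST(β) ≠ ∅ (with ε ∈ FIRST of a nullable right-hand side, so two nullable alternatives also conflict).

FIRST sets of the non-terminals at (or reachable through a nullable prefix from) the front of some alternative:
  FIRST(D) = { ')' }
  FIRST(E) = { 'y' }
  FIRST(Y) = { 'y' }

Productions for A:
  A → * D: FIRST = { '*' }
  A → ) *: FIRST = { ')' }
  A → D , A: FIRST = { ')' }
Productions for Y:
  Y → E y A: FIRST = { 'y' }
  Y → Y id: FIRST = { 'y' }
Productions for E:
  E → y , *: FIRST = { 'y' }
  E → y A: FIRST = { 'y' }
D has only one production, so no FIRST/FIRST conflict is possible there.

Conflict for A: A → ) * and A → D , A
  Overlap: { ')' }
Conflict for Y: Y → E y A and Y → Y id
  Overlap: { 'y' }
Conflict for E: E → y , * and E → y A
  Overlap: { 'y' }

Answer: Yes. A → ')' '*' / A → D ',' A on { ')' }; Y → E y A / Y → Y id on { 'y' }; E → y ',' '*' / E → y A on { 'y' }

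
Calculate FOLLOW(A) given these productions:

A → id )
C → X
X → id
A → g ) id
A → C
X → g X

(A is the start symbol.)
To compute FOLLOW(A), find every occurrence of A on a right-hand side N → α A β: add FIRST(β) \ {ε}, and if β is empty or nullable also add FOLLOW(N). Iterate to a fixed point.

A is the start symbol, so $ ∈ FOLLOW(A).
A does not occur on any right-hand side.

Taking the union: FOLLOW(A) = { $ }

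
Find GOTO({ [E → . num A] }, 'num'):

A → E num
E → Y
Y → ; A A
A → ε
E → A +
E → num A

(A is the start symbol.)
GOTO(I, 'num') = CLOSURE({ [A → αX.β] : [A → α.Xβ] ∈ I, X = 'num' })

Items with dot before 'num', with the dot advanced:
  [E → . num A] → [E → num . A]
Closure of the advanced items:
  [E → num . A] has the dot before A: add [A → . E num], [A → .]
  [A → . E num] has the dot before E: add [E → . Y], [E → . A +], [E → . num A]
  [E → . Y] has the dot before Y: add [Y → . ; A A]

GOTO = { [A → . E num], [A → .], [E → . A +], [E → . Y], [E → . num A], [E → num . A], [Y → . ; A A] }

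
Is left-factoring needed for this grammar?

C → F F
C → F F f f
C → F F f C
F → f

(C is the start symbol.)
Yes, C has productions with common prefix 'F F'

Left-factoring is needed when two productions for the same non-terminal
share a common prefix on the right-hand side.

Productions for C:
  C → F F
  C → F F f f
  C → F F f C

Found common prefix 'F F' in productions for C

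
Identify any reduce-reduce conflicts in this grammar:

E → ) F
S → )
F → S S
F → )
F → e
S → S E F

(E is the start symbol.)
Augment with E' → E and build the canonical LR(0) collection (I0 = CLOSURE({[E' → . E]}), then GOTO on every symbol after a dot until no new states appear). It has 11 states:
  I0: { [E → . ) F], [E' → . E] }  — shift
  I1: { [E → ) . F], [F → . )], [F → . S S], [F → . e], [S → . )], [S → . S E F] }  — shift
  I2: { [E' → E .] }  — accept
  I3: { [F → ) .], [S → ) .] }  — 2 reduces
  I4: { [E → ) F .] }  — reduce
  I5: { [E → . ) F], [F → S . S], [S → . )], [S → . S E F], [S → S . E F] }  — shift
  I6: { [F → e .] }  — reduce
  I7: { [E → ) . F], [F → . )], [F → . S S], [F → . e], [S → ) .], [S → . )], [S → . S E F] }  — shift, reduce
  I8: { [F → . )], [F → . S S], [F → . e], [S → . )], [S → . S E F], [S → S E . F] }  — shift
  I9: { [E → . ) F], [F → S S .], [S → S . E F] }  — shift, reduce
  I10: { [S → S E F .] }  — reduce

I3 contains complete items [F → ) .], [S → ) .] — reduce-reduce conflict.

Answer: Yes — I3: [F → ) .] vs [S → ) .]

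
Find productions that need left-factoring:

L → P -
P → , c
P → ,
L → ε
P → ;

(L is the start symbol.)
Left-factoring is needed when two productions for the same non-terminal
share a common prefix on the right-hand side.

Productions for L:
  L → P -
  L → ε
Productions for P:
  P → , c
  P → ,
  P → ;

Found common prefix ',' in productions for P

Answer: Yes, P has productions with common prefix ','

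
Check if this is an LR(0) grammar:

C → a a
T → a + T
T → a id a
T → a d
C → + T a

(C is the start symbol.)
A grammar is LR(0) if no state in the canonical LR(0) collection has:
  - both a shift item (dot before a terminal) and a complete item (shift-reduce conflict), or
  - two or more complete items (reduce-reduce conflict; the accept item [C' → C .] counts as a complete item here).

Augment with C' → C and build the canonical LR(0) collection (I0 = CLOSURE({[C' → . C]}), then GOTO on every symbol after a dot until no new states appear). It has 13 states:
  I0: { [C → . + T a], [C → . a a], [C' → . C] }  — shift
  I1: { [C → + . T a], [T → . a + T], [T → . a d], [T → . a id a] }  — shift
  I2: { [C' → C .] }  — accept
  I3: { [C → a . a] }  — shift
  I4: { [C → a a .] }  — reduce
  I5: { [C → + T . a] }  — shift
  I6: { [T → a . + T], [T → a . d], [T → a . id a] }  — shift
  I7: { [T → . a + T], [T → . a d], [T → . a id a], [T → a + . T] }  — shift
  I8: { [T → a d .] }  — reduce
  I9: { [T → a id . a] }  — shift
  I10: { [T → a id a .] }  — reduce
  I11: { [T → a + T .] }  — reduce
  I12: { [C → + T a .] }  — reduce

Every state is either a pure shift/goto state or contains exactly one complete item and nothing to shift — no conflicts. The grammar is LR(0).

Answer: Yes, the grammar is LR(0)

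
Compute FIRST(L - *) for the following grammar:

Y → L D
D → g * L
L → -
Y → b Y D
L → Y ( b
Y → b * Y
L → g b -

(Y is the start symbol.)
{ '-', 'b', 'g' }

FIRST sets of the non-terminals involved (from the grammar, by fixed-point iteration):
  FIRST(L) = { '-', 'b', 'g' }

To compute FIRST(L - *), process the symbols left to right:
Symbol L is a non-terminal. Add FIRST(L) \ {ε} = { '-', 'b', 'g' }
L is not nullable (ε ∉ FIRST(L)), so stop here.
FIRST(L - *) = { '-', 'b', 'g' }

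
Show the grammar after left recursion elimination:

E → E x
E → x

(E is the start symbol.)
E is directly left-recursive. The standard transformation for
  A → A α₁ | ... | A α_m | β₁ | ... | β_n
is
  A  → β₁ A' | ... | β_n A'
  A' → α₁ A' | ... | α_m A' | ε

E → x becomes E → x E'
E → E x becomes E' → x E'
Add E' → ε

Resulting grammar:
E → x E'
E' → x E'
E' → ε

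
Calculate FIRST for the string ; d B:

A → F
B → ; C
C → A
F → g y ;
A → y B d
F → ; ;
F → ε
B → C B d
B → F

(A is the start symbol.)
To compute FIRST(; d B), process the symbols left to right:
Symbol ; is a terminal. Add ';' and stop.
FIRST(; d B) = { ';' }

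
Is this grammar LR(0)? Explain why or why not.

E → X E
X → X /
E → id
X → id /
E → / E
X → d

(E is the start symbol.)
No. Shift-reduce conflict between [E → id .] and [X → id . /]

A grammar is LR(0) if no state in the canonical LR(0) collection has:
  - both a shift item (dot before a terminal) and a complete item (shift-reduce conflict), or
  - two or more complete items (reduce-reduce conflict; the accept item [E' → E .] counts as a complete item here).

Augment with E' → E and build the canonical LR(0) collection (I0 = CLOSURE({[E' → . E]}), then GOTO on every symbol after a dot until no new states appear). It has 10 states:
  I0: { [E → . / E], [E → . X E], [E → . id], [E' → . E], [X → . X /], [X → . d], [X → . id /] }  — shift
  I1: { [E → . / E], [E → . X E], [E → . id], [E → / . E], [X → . X /], [X → . d], [X → . id /] }  — shift
  I2: { [E' → E .] }  — accept
  I3: { [E → . / E], [E → . X E], [E → . id], [E → X . E], [X → . X /], [X → . d], [X → . id /], [X → X . /] }  — shift
  I4: { [X → d .] }  — reduce
  I5: { [E → id .], [X → id . /] }  — shift, reduce
  I6: { [X → id / .] }  — reduce
  I7: { [E → . / E], [E → . X E], [E → . id], [E → / . E], [X → . X /], [X → . d], [X → . id /], [X → X / .] }  — shift, reduce
  I8: { [E → X E .] }  — reduce
  I9: { [E → / E .] }  — reduce

Conflict in state I5:
  Shift-reduce conflict between [E → id .] and [X → id . /]
So the grammar is NOT LR(0).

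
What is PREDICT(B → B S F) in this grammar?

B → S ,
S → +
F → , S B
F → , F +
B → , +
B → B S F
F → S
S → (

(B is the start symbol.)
PREDICT(B → B S F) = (FIRST(RHS) \ {ε}) ∪ (FOLLOW(B) if ε ∈ FIRST(RHS), i.e. RHS ⇒* ε)
FIRST(B) = { '(', '+', ',' }
FIRST(B S F) = { '(', '+', ',' }
ε ∉ FIRST(B S F), so FOLLOW(B) is not added.
PREDICT(B → B S F) = { '(', '+', ',' }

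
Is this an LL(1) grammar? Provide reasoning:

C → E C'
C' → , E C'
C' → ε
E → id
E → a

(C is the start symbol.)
A grammar is LL(1) if for each non-terminal N with multiple productions, the predict sets of those productions are pairwise disjoint, where PREDICT(N → α) = (FIRST(α) \ {ε}) ∪ (FOLLOW(N) if α ⇒* ε).

Relevant sets:
  FOLLOW(C') = { $ }

For C':
  PREDICT(C' → ',' E C') = { ',' }
  PREDICT(C' → ε) = { $ }
For E:
  PREDICT(E → id) = { 'id' }
  PREDICT(E → a) = { 'a' }
C has a single production, so nothing to check there.

All predict sets are disjoint. The grammar IS LL(1).

Answer: Yes, the grammar is LL(1).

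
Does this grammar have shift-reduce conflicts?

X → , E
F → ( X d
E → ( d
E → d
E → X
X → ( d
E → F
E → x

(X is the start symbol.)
No shift-reduce conflicts

Augment with X' → X and build the canonical LR(0) collection (I0 = CLOSURE({[X' → . X]}), then GOTO on every symbol after a dot until no new states appear). It has 14 states:
  I0: { [X → . ( d], [X → . , E], [X' → . X] }  — shift
  I1: { [X → ( . d] }  — shift
  I2: { [E → . ( d], [E → . F], [E → . X], [E → . d], [E → . x], [F → . ( X d], [X → , . E], [X → . ( d], [X → . , E] }  — shift
  I3: { [X' → X .] }  — accept
  I4: { [E → ( . d], [F → ( . X d], [X → ( . d], [X → . ( d], [X → . , E] }  — shift
  I5: { [X → , E .] }  — reduce
  I6: { [E → F .] }  — reduce
  I7: { [E → X .] }  — reduce
  I8: { [E → d .] }  — reduce
  I9: { [E → x .] }  — reduce
  I10: { [F → ( X . d] }  — shift
  I11: { [E → ( d .], [X → ( d .] }  — 2 reduces
  I12: { [F → ( X d .] }  — reduce
  I13: { [X → ( d .] }  — reduce

No state contains both a complete item and a shift item.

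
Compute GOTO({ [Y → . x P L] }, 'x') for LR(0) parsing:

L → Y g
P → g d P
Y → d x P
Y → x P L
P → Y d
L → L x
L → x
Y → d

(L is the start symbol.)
{ [P → . Y d], [P → . g d P], [Y → . d x P], [Y → . d], [Y → . x P L], [Y → x . P L] }

GOTO(I, 'x') = CLOSURE({ [A → αX.β] : [A → α.Xβ] ∈ I, X = 'x' })

Items with dot before 'x', with the dot advanced:
  [Y → . x P L] → [Y → x . P L]
Closure of the advanced items:
  [Y → x . P L] has the dot before P: add [P → . g d P], [P → . Y d]
  [P → . Y d] has the dot before Y: add [Y → . d x P], [Y → . x P L], [Y → . d]

GOTO = { [P → . Y d], [P → . g d P], [Y → . d x P], [Y → . d], [Y → . x P L], [Y → x . P L] }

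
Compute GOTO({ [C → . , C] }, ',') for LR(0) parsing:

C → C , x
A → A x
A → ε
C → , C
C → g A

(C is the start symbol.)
GOTO(I, ',') = CLOSURE({ [A → αX.β] : [A → α.Xβ] ∈ I, X = ',' })

Items with dot before ',', with the dot advanced:
  [C → . , C] → [C → , . C]
Closure of the advanced items:
  [C → , . C] has the dot before C: add [C → . C , x], [C → . , C], [C → . g A]

GOTO = { [C → , . C], [C → . , C], [C → . C , x], [C → . g A] }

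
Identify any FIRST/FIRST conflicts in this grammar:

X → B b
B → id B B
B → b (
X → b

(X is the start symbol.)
FIRST sets of the non-terminals at (or reachable through a nullable prefix from) the front of some alternative:
  FIRST(B) = { 'b', 'id' }

Productions for X:
  X → B b: FIRST = { 'b', 'id' }
  X → b: FIRST = { 'b' }
Productions for B:
  B → id B B: FIRST = { 'id' }
  B → b (: FIRST = { 'b' }

Conflict for X: X → B b and X → b
  Overlap: { 'b' }

Answer: Yes. X → B b / X → b on { 'b' }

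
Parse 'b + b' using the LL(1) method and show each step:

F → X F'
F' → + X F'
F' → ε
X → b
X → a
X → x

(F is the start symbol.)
Stack is shown with the top on the left.

Stack     Input    Action
-------------------------
F $       b + b $  output F → X F'
X F' $    b + b $  output X → b
b F' $    b + b $  match 'b'
F' $      + b $    output F' → + X F'
+ X F' $  + b $    match '+'
X F' $    b $      output X → b
b F' $    b $      match 'b'
F' $      $        output F' → ε
$         $        accept

The string is accepted.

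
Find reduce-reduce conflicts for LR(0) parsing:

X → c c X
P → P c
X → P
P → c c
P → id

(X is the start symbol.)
No reduce-reduce conflicts

Augment with X' → X and build the canonical LR(0) collection (I0 = CLOSURE({[X' → . X]}), then GOTO on every symbol after a dot until no new states appear). It has 8 states:
  I0: { [P → . P c], [P → . c c], [P → . id], [X → . P], [X → . c c X], [X' → . X] }  — shift
  I1: { [P → P . c], [X → P .] }  — shift, reduce
  I2: { [X' → X .] }  — accept
  I3: { [P → c . c], [X → c . c X] }  — shift
  I4: { [P → id .] }  — reduce
  I5: { [P → . P c], [P → . c c], [P → . id], [P → c c .], [X → . P], [X → . c c X], [X → c c . X] }  — shift, reduce
  I6: { [X → c c X .] }  — reduce
  I7: { [P → P c .] }  — reduce

No state contains more than one complete item.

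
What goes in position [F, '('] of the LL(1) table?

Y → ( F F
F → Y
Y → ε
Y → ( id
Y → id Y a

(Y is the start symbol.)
F → Y

To find M[F, '('], we find productions for F where '(' is in the predict set (PREDICT(N → α) = (FIRST(α) \ {ε}) ∪ (FOLLOW(N) if α ⇒* ε)).

Relevant sets:
  FIRST(Y) = { '(', 'id', ε }
  FOLLOW(F) = { $, '(', 'a', 'id' }

F → Y: PREDICT = { $, '(', 'a', 'id' }
  '(' is in predict set, so this production goes in M[F, '(']

M[F, '('] = F → Y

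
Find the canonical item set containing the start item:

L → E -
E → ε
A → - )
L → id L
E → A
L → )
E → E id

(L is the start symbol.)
{ [A → . - )], [E → . A], [E → . E id], [E → .], [L → . )], [L → . E -], [L → . id L], [L' → . L] }

First, augment the grammar with L' → L
I₀ = CLOSURE({ [L' → . L] }):
  [L' → . L] has the dot before L: add [L → . E -], [L → . id L], [L → . )]
  [L → . E -] has the dot before E: add [E → .], [E → . A], [E → . E id]
  [E → . A] has the dot before A: add [A → . - )]
No further items can be added.

I₀ = { [A → . - )], [E → . A], [E → . E id], [E → .], [L → . )], [L → . E -], [L → . id L], [L' → . L] }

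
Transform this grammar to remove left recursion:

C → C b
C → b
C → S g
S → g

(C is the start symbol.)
C is directly left-recursive. The standard transformation for
  A → A α₁ | ... | A α_m | β₁ | ... | β_n
is
  A  → β₁ A' | ... | β_n A'
  A' → α₁ A' | ... | α_m A' | ε

C → b becomes C → b C'
C → S g becomes C → S g C'
C → C b becomes C' → b C'
Add C' → ε

Productions for other non-terminals are unchanged:
  S → g

Resulting grammar:
C → b C'
C → S g C'
C' → b C'
C' → ε
S → g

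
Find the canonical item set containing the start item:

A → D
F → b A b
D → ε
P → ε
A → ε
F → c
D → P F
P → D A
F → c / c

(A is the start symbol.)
First, augment the grammar with A' → A
I₀ = CLOSURE({ [A' → . A] }):
  [A' → . A] has the dot before A: add [A → . D], [A → .]
  [A → . D] has the dot before D: add [D → .], [D → . P F]
  [D → . P F] has the dot before P: add [P → .], [P → . D A]
No further items can be added.

I₀ = { [A → . D], [A → .], [A' → . A], [D → . P F], [D → .], [P → . D A], [P → .] }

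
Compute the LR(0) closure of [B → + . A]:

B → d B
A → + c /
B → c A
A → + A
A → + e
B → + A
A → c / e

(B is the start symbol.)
To compute CLOSURE, for each item [A → α.Bβ] where B is a non-terminal, add [B → .γ] for all productions B → γ; repeat for the newly added items until nothing changes.

Start with: [B → + . A]
  [B → + . A] has the dot before A: add [A → . + c /], [A → . + A], [A → . + e], [A → . c / e]
No further items can be added.

CLOSURE = { [A → . + A], [A → . + c /], [A → . + e], [A → . c / e], [B → + . A] }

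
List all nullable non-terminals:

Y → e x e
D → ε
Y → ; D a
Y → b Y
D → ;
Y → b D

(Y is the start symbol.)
{ 'D' }

A non-terminal is nullable if it can derive ε (the empty string): either it has an ε-production, or it has a production whose right-hand side consists entirely of nullable non-terminals.

ε-productions: D → ε
So D is immediately nullable.
No further non-terminal can be added: every production for the remaining non-terminals contains a terminal or a non-nullable non-terminal.
Nullable = { 'D' }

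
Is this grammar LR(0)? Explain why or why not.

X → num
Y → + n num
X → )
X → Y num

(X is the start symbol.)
A grammar is LR(0) if no state in the canonical LR(0) collection has:
  - both a shift item (dot before a terminal) and a complete item (shift-reduce conflict), or
  - two or more complete items (reduce-reduce conflict; the accept item [X' → X .] counts as a complete item here).

Augment with X' → X and build the canonical LR(0) collection (I0 = CLOSURE({[X' → . X]}), then GOTO on every symbol after a dot until no new states appear). It has 9 states:
  I0: { [X → . )], [X → . Y num], [X → . num], [X' → . X], [Y → . + n num] }  — shift
  I1: { [X → ) .] }  — reduce
  I2: { [Y → + . n num] }  — shift
  I3: { [X' → X .] }  — accept
  I4: { [X → Y . num] }  — shift
  I5: { [X → num .] }  — reduce
  I6: { [X → Y num .] }  — reduce
  I7: { [Y → + n . num] }  — shift
  I8: { [Y → + n num .] }  — reduce

Every state is either a pure shift/goto state or contains exactly one complete item and nothing to shift — no conflicts. The grammar is LR(0).

Answer: Yes, the grammar is LR(0)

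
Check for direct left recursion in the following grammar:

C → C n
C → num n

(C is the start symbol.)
Yes, C is left-recursive

C → C n: LEFT RECURSIVE (starts with C)
C → num n: starts with num

The grammar has direct left recursion on: C.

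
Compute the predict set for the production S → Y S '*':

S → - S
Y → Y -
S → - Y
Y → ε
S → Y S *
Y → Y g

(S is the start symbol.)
{ '-', 'g' }

PREDICT(S → Y S '*') = (FIRST(RHS) \ {ε}) ∪ (FOLLOW(S) if ε ∈ FIRST(RHS), i.e. RHS ⇒* ε)
FIRST(Y) = { '-', 'g', ε }
FIRST(S) = { '-', 'g' }
FIRST(Y S '*') = { '-', 'g' }
ε ∉ FIRST(Y S '*'), so FOLLOW(S) is not added.
PREDICT(S → Y S '*') = { '-', 'g' }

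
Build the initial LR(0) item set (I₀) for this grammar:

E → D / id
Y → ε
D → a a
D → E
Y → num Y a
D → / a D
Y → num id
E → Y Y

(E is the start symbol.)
{ [D → . / a D], [D → . E], [D → . a a], [E → . D / id], [E → . Y Y], [E' → . E], [Y → . num Y a], [Y → . num id], [Y → .] }

First, augment the grammar with E' → E
I₀ = CLOSURE({ [E' → . E] }):
  [E' → . E] has the dot before E: add [E → . D / id], [E → . Y Y]
  [E → . D / id] has the dot before D: add [D → . a a], [D → . E], [D → . / a D]
  [E → . Y Y] has the dot before Y: add [Y → .], [Y → . num Y a], [Y → . num id]
No further items can be added.

I₀ = { [D → . / a D], [D → . E], [D → . a a], [E → . D / id], [E → . Y Y], [E' → . E], [Y → . num Y a], [Y → . num id], [Y → .] }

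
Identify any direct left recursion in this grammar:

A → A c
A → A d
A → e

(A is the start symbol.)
A → A c: LEFT RECURSIVE (starts with A)
A → A d: LEFT RECURSIVE (starts with A)
A → e: starts with e

The grammar has direct left recursion on: A.

Answer: Yes, A is left-recursive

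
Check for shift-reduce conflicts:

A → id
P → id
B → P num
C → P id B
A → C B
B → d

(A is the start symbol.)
A shift-reduce conflict occurs when an LR(0) state has both:
  - a complete (reduce) item [A → α .] (dot at the end), and
  - a shift item [B → β . c γ] (dot before a terminal).

Augment with A' → A and build the canonical LR(0) collection (I0 = CLOSURE({[A' → . A]}), then GOTO on every symbol after a dot until no new states appear). It has 12 states:
  I0: { [A → . C B], [A → . id], [A' → . A], [C → . P id B], [P → . id] }  — shift
  I1: { [A' → A .] }  — accept
  I2: { [A → C . B], [B → . P num], [B → . d], [P → . id] }  — shift
  I3: { [C → P . id B] }  — shift
  I4: { [A → id .], [P → id .] }  — 2 reduces
  I5: { [B → . P num], [B → . d], [C → P id . B], [P → . id] }  — shift
  I6: { [C → P id B .] }  — reduce
  I7: { [B → P . num] }  — shift
  I8: { [B → d .] }  — reduce
  I9: { [P → id .] }  — reduce
  I10: { [B → P num .] }  — reduce
  I11: { [A → C B .] }  — reduce

No state contains both a complete item and a shift item.

Answer: No shift-reduce conflicts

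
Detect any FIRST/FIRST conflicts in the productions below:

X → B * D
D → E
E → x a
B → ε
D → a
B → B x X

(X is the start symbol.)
FIRST sets of the non-terminals at (or reachable through a nullable prefix from) the front of some alternative:
  FIRST(E) = { 'x' }
  FIRST(B) = { 'x', ε }

Productions for D:
  D → E: FIRST = { 'x' }
  D → a: FIRST = { 'a' }
Productions for B:
  B → ε: FIRST = { ε }
  B → B x X: FIRST = { 'x' }
X, E have only one production, so no FIRST/FIRST conflict is possible there.

All alternatives of each non-terminal have pairwise disjoint FIRST sets.

Answer: No FIRST/FIRST conflicts.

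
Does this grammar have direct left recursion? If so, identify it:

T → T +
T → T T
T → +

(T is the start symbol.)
Direct left recursion occurs when N → N α for some non-terminal N (the right-hand side begins with the left-hand side itself).

T → T +: LEFT RECURSIVE (starts with T)
T → T T: LEFT RECURSIVE (starts with T)
T → +: starts with '+'

The grammar has direct left recursion on: T.

Answer: Yes, T is left-recursive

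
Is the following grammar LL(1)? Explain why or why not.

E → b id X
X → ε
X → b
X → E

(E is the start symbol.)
A grammar is LL(1) if for each non-terminal N with multiple productions, the predict sets of those productions are pairwise disjoint, where PREDICT(N → α) = (FIRST(α) \ {ε}) ∪ (FOLLOW(N) if α ⇒* ε).

Relevant sets:
  FIRST(E) = { 'b' }
  FOLLOW(X) = { $ }

For X:
  PREDICT(X → ε) = { $ }
  PREDICT(X → b) = { 'b' }
  PREDICT(X → E) = { 'b' }
E has a single production, so nothing to check there.

Conflict found: Predict set conflict for X: { 'b' }
The grammar is NOT LL(1).

Answer: No. Predict set conflict for X: { 'b' }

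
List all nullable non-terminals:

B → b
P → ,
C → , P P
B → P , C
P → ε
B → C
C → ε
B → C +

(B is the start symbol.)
A non-terminal is nullable if it can derive ε (the empty string): either it has an ε-production, or it has a production whose right-hand side consists entirely of nullable non-terminals.

ε-productions: P → ε, C → ε
So P, C are immediately nullable.
B → C: every symbol on the right is nullable, so B is nullable too.
Every non-terminal is now nullable.
Nullable = { 'B', 'C', 'P' }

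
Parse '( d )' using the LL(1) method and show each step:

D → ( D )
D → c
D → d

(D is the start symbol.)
LL(1) parsing maintains a stack (initially the start symbol over $) and the input. At each step: if the stack top is a terminal, match it against the current input token; if it is a non-terminal N, replace it with the RHS of M[N, lookahead] (the unique production whose predict set contains the lookahead).

Stack is shown with the top on the left.

Stack    Input    Action
------------------------
D $      ( d ) $  output D → ( D )
( D ) $  ( d ) $  match '('
D ) $    d ) $    output D → d
d ) $    d ) $    match 'd'
) $      ) $      match ')'
$        $        accept

The string is accepted.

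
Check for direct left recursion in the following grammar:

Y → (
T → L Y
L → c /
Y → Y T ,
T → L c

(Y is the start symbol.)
Direct left recursion occurs when N → N α for some non-terminal N (the right-hand side begins with the left-hand side itself).

Y → (: starts with '('
T → L Y: starts with L
L → c /: starts with c
Y → Y T ,: LEFT RECURSIVE (starts with Y)
T → L c: starts with L

The grammar has direct left recursion on: Y.

Answer: Yes, Y is left-recursive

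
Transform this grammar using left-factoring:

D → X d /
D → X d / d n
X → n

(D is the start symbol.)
Left-factoring transforms A → αβ₁ | αβ₂ into A → αA' and A' → β₁ | β₂
(α is the longest common prefix among the alternatives). Repeat until
no nonterminal has two alternatives with a common prefix.

Round 1: D has alternatives sharing prefix 'X d /'. Introduce D': D → X d / D'
  Add: D' → ε
  Add: D' → d n

No remaining common prefixes — done.

Resulting grammar:
D → X d / D'
D' → ε
D' → d n
X → n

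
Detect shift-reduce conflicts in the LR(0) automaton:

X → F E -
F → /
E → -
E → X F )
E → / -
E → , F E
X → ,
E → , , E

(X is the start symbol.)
A shift-reduce conflict occurs when an LR(0) state has both:
  - a complete (reduce) item [A → α .] (dot at the end), and
  - a shift item [B → β . c γ] (dot before a terminal).

Augment with X' → X and build the canonical LR(0) collection (I0 = CLOSURE({[X' → . X]}), then GOTO on every symbol after a dot until no new states appear). It has 18 states:
  I0: { [F → . /], [X → . ,], [X → . F E -], [X' → . X] }  — shift
  I1: { [X → , .] }  — reduce
  I2: { [F → / .] }  — reduce
  I3: { [E → . , , E], [E → . , F E], [E → . -], [E → . / -], [E → . X F )], [F → . /], [X → . ,], [X → . F E -], [X → F . E -] }  — shift
  I4: { [X' → X .] }  — accept
  I5: { [E → , . , E], [E → , . F E], [F → . /], [X → , .] }  — shift, reduce
  I6: { [E → - .] }  — reduce
  I7: { [E → / . -], [F → / .] }  — shift, reduce
  I8: { [X → F E . -] }  — shift
  I9: { [E → X . F )], [F → . /] }  — shift
  I10: { [E → X F . )] }  — shift
  I11: { [E → X F ) .] }  — reduce
  I12: { [X → F E - .] }  — reduce
  I13: { [E → / - .] }  — reduce
  I14: { [E → , , . E], [E → . , , E], [E → . , F E], [E → . -], [E → . / -], [E → . X F )], [F → . /], [X → . ,], [X → . F E -] }  — shift
  I15: { [E → , F . E], [E → . , , E], [E → . , F E], [E → . -], [E → . / -], [E → . X F )], [F → . /], [X → . ,], [X → . F E -] }  — shift
  I16: { [E → , F E .] }  — reduce
  I17: { [E → , , E .] }  — reduce

I5 contains reduce item [X → , .] and shift items [E → , . , E], [F → . /] — shift-reduce conflict.
I7 contains reduce item [F → / .] and shift item [E → / . -] — shift-reduce conflict.

Answer: Yes — I5: [X → , .] vs [E → , . , E]; I7: [F → / .] vs [E → / . -]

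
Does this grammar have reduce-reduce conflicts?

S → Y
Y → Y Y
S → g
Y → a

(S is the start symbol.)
No reduce-reduce conflicts

A reduce-reduce conflict occurs when an LR(0) state has two complete items [A → α .] and [B → β .] — both call for a reduction, and with no lookahead the parser cannot choose between them.

Augment with S' → S and build the canonical LR(0) collection (I0 = CLOSURE({[S' → . S]}), then GOTO on every symbol after a dot until no new states appear). It has 6 states:
  I0: { [S → . Y], [S → . g], [S' → . S], [Y → . Y Y], [Y → . a] }  — shift
  I1: { [S' → S .] }  — accept
  I2: { [S → Y .], [Y → . Y Y], [Y → . a], [Y → Y . Y] }  — shift, reduce
  I3: { [Y → a .] }  — reduce
  I4: { [S → g .] }  — reduce
  I5: { [Y → . Y Y], [Y → . a], [Y → Y . Y], [Y → Y Y .] }  — shift, reduce

No state contains more than one complete item.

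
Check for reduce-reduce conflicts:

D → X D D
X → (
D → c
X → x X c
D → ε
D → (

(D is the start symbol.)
A reduce-reduce conflict occurs when an LR(0) state has two complete items [A → α .] and [B → β .] — both call for a reduction, and with no lookahead the parser cannot choose between them.

Augment with D' → D and build the canonical LR(0) collection (I0 = CLOSURE({[D' → . D]}), then GOTO on every symbol after a dot until no new states appear). It has 11 states:
  I0: { [D → . (], [D → . X D D], [D → . c], [D → .], [D' → . D], [X → . (], [X → . x X c] }  — shift, reduce
  I1: { [D → ( .], [X → ( .] }  — 2 reduces
  I2: { [D' → D .] }  — accept
  I3: { [D → . (], [D → . X D D], [D → . c], [D → .], [D → X . D D], [X → . (], [X → . x X c] }  — shift, reduce
  I4: { [D → c .] }  — reduce
  I5: { [X → . (], [X → . x X c], [X → x . X c] }  — shift
  I6: { [X → ( .] }  — reduce
  I7: { [X → x X . c] }  — shift
  I8: { [X → x X c .] }  — reduce
  I9: { [D → . (], [D → . X D D], [D → . c], [D → .], [D → X D . D], [X → . (], [X → . x X c] }  — shift, reduce
  I10: { [D → X D D .] }  — reduce

I1 contains complete items [D → ( .], [X → ( .] — reduce-reduce conflict.

Answer: Yes — I1: [D → ( .] vs [X → ( .]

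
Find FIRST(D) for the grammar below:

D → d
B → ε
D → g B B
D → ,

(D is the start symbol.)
{ ',', 'd', 'g' }

From D → d:
  - d is a terminal: add 'd' and stop
From D → g B B:
  - g is a terminal: add 'g' and stop
From D → ,:
  - ',' is a terminal: add ',' and stop

Collecting: FIRST(D) = { ',', 'd', 'g' }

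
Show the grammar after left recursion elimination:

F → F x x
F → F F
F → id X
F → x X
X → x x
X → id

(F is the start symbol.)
F is directly left-recursive. The standard transformation for
  A → A α₁ | ... | A α_m | β₁ | ... | β_n
is
  A  → β₁ A' | ... | β_n A'
  A' → α₁ A' | ... | α_m A' | ε

F → id X becomes F → id X F'
F → x X becomes F → x X F'
F → F x x becomes F' → x x F'
F → F F becomes F' → F F'
Add F' → ε

Productions for other non-terminals are unchanged:
  X → x x
  X → id

Resulting grammar:
F → id X F'
F → x X F'
F' → x x F'
F' → F F'
F' → ε
X → x x
X → id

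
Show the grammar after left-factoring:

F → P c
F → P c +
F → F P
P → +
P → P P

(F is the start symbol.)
F → P c F'
F' → ε
F' → +
F → F P
P → +
P → P P

Left-factoring transforms A → αβ₁ | αβ₂ into A → αA' and A' → β₁ | β₂
(α is the longest common prefix among the alternatives). Repeat until
no nonterminal has two alternatives with a common prefix.

Round 1: F has alternatives sharing prefix 'P c'. Introduce F': F → P c F'
  Add: F' → ε
  Add: F' → +

No remaining common prefixes — done.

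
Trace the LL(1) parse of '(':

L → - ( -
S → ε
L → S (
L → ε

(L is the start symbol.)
LL(1) parsing maintains a stack (initially the start symbol over $) and the input. At each step: if the stack top is a terminal, match it against the current input token; if it is a non-terminal N, replace it with the RHS of M[N, lookahead] (the unique production whose predict set contains the lookahead).

Stack is shown with the top on the left.

Stack  Input  Action
--------------------
L $    ( $    output L → S (
S ( $  ( $    output S → ε
( $    ( $    match '('
$      $      accept

The string is accepted.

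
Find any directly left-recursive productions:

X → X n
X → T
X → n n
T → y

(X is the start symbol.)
X → X n: LEFT RECURSIVE (starts with X)
X → T: starts with T
X → n n: starts with n
T → y: starts with y

The grammar has direct left recursion on: X.

Answer: Yes, X is left-recursive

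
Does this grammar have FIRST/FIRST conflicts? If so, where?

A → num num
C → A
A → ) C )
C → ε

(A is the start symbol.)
No FIRST/FIRST conflicts.

A FIRST/FIRST conflict occurs when two productions N → α and N → β for the same non-terminal have FIRST(α) ∩ FIRST(β) ≠ ∅ (with ε ∈ FIRST of a nullable right-hand side, so two nullable alternatives also conflict).

FIRST sets of the non-terminals at (or reachable through a nullable prefix from) the front of some alternative:
  FIRST(A) = { ')', 'num' }

Productions for A:
  A → num num: FIRST = { 'num' }
  A → ) C ): FIRST = { ')' }
Productions for C:
  C → A: FIRST = { ')', 'num' }
  C → ε: FIRST = { ε }

All alternatives of each non-terminal have pairwise disjoint FIRST sets.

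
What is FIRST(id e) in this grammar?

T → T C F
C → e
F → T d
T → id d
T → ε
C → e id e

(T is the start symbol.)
To compute FIRST(id e), process the symbols left to right:
Symbol id is a terminal. Add 'id' and stop.
FIRST(id e) = { 'id' }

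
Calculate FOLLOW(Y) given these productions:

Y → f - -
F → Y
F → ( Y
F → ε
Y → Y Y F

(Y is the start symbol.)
Y is the start symbol, so $ ∈ FOLLOW(Y).
In F → Y: Y is at the end, add FOLLOW(F)
In F → ( Y: Y is at the end, add FOLLOW(F)
In Y → Y Y F: Y is followed by Y F, add FIRST(Y F) \ {ε} = { 'f' }
In Y → Y Y F: Y is followed by F, add FIRST(F) \ {ε} = { '(', 'f' }
  F is nullable, so FOLLOW(Y) is also included — that is the set being defined, nothing new

The FOLLOW sets referred to above (computed the same way, to a fixed point):
  FOLLOW(F) = { $, '(', 'f' }

Taking the union: FOLLOW(Y) = { $, '(', 'f' }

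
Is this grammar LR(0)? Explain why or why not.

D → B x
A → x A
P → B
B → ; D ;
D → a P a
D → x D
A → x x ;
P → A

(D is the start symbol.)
Yes, the grammar is LR(0)

A grammar is LR(0) if no state in the canonical LR(0) collection has:
  - both a shift item (dot before a terminal) and a complete item (shift-reduce conflict), or
  - two or more complete items (reduce-reduce conflict; the accept item [D' → D .] counts as a complete item here).

Augment with D' → D and build the canonical LR(0) collection (I0 = CLOSURE({[D' → . D]}), then GOTO on every symbol after a dot until no new states appear). It has 18 states:
  I0: { [B → . ; D ;], [D → . B x], [D → . a P a], [D → . x D], [D' → . D] }  — shift
  I1: { [B → . ; D ;], [B → ; . D ;], [D → . B x], [D → . a P a], [D → . x D] }  — shift
  I2: { [D → B . x] }  — shift
  I3: { [D' → D .] }  — accept
  I4: { [A → . x A], [A → . x x ;], [B → . ; D ;], [D → a . P a], [P → . A], [P → . B] }  — shift
  I5: { [B → . ; D ;], [D → . B x], [D → . a P a], [D → . x D], [D → x . D] }  — shift
  I6: { [D → x D .] }  — reduce
  I7: { [P → A .] }  — reduce
  I8: { [P → B .] }  — reduce
  I9: { [D → a P . a] }  — shift
  I10: { [A → . x A], [A → . x x ;], [A → x . A], [A → x . x ;] }  — shift
  I11: { [A → x A .] }  — reduce
  I12: { [A → . x A], [A → . x x ;], [A → x . A], [A → x . x ;], [A → x x . ;] }  — shift
  I13: { [A → x x ; .] }  — reduce
  I14: { [D → a P a .] }  — reduce
  I15: { [D → B x .] }  — reduce
  I16: { [B → ; D . ;] }  — shift
  I17: { [B → ; D ; .] }  — reduce

Every state is either a pure shift/goto state or contains exactly one complete item and nothing to shift — no conflicts. The grammar is LR(0).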